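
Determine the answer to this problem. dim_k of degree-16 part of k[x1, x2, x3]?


C(d+n-1,n-1)=C(18,2)=153


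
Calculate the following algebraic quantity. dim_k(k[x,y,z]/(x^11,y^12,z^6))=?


Basis: x^iy^jz^k, i<11,j<12,k<6
11*12*6=792


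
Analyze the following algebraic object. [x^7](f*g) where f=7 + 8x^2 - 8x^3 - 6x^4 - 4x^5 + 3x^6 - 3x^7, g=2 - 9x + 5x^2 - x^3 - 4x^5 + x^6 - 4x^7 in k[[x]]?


[x^7] = sum a_i*b_j, i+j=7
  7*-4=-28
  8*-4=-32
  -6*-1=6
  -4*5=-20
  3*-9=-27
  -3*2=-6
Sum=-107


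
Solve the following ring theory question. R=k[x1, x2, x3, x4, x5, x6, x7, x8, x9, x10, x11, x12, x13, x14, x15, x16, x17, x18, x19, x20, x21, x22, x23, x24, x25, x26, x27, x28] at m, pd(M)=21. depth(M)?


pd+depth=depth(R)=28
depth=28-21=7


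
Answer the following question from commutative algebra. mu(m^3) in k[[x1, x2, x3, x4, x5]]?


C(n+d-1,d)=C(7,3)=35


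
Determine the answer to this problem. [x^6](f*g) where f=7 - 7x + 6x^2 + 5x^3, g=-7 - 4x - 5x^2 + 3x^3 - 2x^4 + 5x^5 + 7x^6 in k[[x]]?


[x^6] = sum a_i*b_j, i+j=6
  7*7=49
  -7*5=-35
  6*-2=-12
  5*3=15
Sum=17


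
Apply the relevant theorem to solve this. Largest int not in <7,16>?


gcd(7,16)=1 => F=ab-a-b=7*16-7-16=112-23=89


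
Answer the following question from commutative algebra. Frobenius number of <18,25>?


gcd(18,25)=1 => F=ab-a-b=18*25-18-25=450-43=407


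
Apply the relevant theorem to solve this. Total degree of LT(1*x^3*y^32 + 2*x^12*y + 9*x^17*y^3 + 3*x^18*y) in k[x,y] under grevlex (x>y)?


LT: 1*x^3*y^32
deg_x=3, deg_y=32
Total=3+32=35


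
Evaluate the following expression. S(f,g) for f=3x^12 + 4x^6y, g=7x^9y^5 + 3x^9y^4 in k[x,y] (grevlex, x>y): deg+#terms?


LT(f)=3x^12, LT(g)=7x^9y^5
lcm(LM)=x^12y^5
S(f,g) (scaled by 21 to clear denominators) = 7y^5*f - 3x^3*g = -9x^12y^4 + 28x^6y^6
2 terms, deg 16.
16+2=18


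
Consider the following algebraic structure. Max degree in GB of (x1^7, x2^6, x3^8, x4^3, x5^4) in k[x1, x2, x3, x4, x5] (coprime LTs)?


Pure powers, coprime LTs => already GB.
Degrees: 7, 6, 8, 3, 4
Max=8


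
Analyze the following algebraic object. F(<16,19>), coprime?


gcd(16,19)=1 => F=ab-a-b=16*19-16-19=304-35=269


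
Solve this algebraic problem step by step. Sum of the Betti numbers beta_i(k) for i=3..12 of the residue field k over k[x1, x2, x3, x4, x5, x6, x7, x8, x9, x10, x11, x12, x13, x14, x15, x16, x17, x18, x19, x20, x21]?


Koszul resolution: beta_i(k)=C(n,i), n=21
C(21,3)=1330, C(21,4)=5985, C(21,5)=20349, C(21,6)=54264, C(21,7)=116280, C(21,8)=203490, C(21,9)=293930, C(21,10)=352716, C(21,11)=352716, C(21,12)=293930
Sum=1694990


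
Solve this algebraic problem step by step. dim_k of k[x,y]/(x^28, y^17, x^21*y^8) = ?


k[x,y]/I, I = (x^28, y^17, x^21*y^8)
Rect: 28x17=476. Corner: (28-21)x(17-8)=63.
dim = 476-63 = 413


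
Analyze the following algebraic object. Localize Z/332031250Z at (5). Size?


5-primary part: 332031250=5^10*34
Size=5^10=9765625


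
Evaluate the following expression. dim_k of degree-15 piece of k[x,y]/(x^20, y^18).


k[x,y], I = (x^20, y^18), d = 15
Need i < 20 and d-i < 18.
Range: 0 <= i <= 15.
H(15) = 16


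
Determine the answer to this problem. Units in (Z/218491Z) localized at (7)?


Local ring = Z/16807Z.
phi(16807) = 7^4*(7-1) = 14406


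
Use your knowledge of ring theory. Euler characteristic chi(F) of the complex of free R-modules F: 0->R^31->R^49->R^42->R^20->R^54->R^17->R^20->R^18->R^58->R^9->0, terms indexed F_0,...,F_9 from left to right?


chi = sum (-1)^i * rank:
(-1)^0*31=31
(-1)^1*49=-49
(-1)^2*42=42
(-1)^3*20=-20
(-1)^4*54=54
(-1)^5*17=-17
(-1)^6*20=20
(-1)^7*18=-18
(-1)^8*58=58
(-1)^9*9=-9
chi=92


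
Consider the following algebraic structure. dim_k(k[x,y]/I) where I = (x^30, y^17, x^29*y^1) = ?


k[x,y]/I, I = (x^30, y^17, x^29*y^1)
Rect: 30x17=510. Corner: (30-29)x(17-1)=16.
dim = 510-16 = 494


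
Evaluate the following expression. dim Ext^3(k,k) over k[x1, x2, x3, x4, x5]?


C(n,i)=C(5,3)=10


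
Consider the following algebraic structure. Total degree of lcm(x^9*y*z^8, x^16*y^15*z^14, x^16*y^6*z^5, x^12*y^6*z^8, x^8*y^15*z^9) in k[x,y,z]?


lcm = componentwise max:
x: max(9,16,16,12,8)=16
y: max(1,15,6,6,15)=15
z: max(8,14,5,8,9)=14
Total=16+15+14=45


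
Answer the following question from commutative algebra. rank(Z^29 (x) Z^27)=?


rank(M(x)N) = rank(M)*rank(N)
29*27 = 783


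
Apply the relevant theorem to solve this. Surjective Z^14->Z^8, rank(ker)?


rank(ker) = 14-8 = 6


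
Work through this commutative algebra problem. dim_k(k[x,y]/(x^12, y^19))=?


Basis: x^i*y^j, i<12, j<19
12*19=228


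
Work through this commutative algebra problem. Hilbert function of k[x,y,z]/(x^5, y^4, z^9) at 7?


Need i<5, j<4, k<9 with i+j+k=7.
For each i, j ranges over max(0,7-i-8)..min(3,7-i):
  i=0: j in [0,3] -> 4
  i=1: j in [0,3] -> 4
  i=2: j in [0,3] -> 4
  i=3: j in [0,3] -> 4
  i=4: j in [0,3] -> 4
H(7) = 4+4+4+4+4 = 20


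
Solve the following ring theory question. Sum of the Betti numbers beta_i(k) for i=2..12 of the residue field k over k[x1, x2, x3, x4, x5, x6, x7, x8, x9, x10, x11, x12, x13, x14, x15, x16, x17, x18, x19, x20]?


Koszul resolution: beta_i(k)=C(n,i), n=20
C(20,2)=190, C(20,3)=1140, C(20,4)=4845, C(20,5)=15504, C(20,6)=38760, C(20,7)=77520, C(20,8)=125970, C(20,9)=167960, C(20,10)=184756, C(20,11)=167960, C(20,12)=125970
Sum=910575


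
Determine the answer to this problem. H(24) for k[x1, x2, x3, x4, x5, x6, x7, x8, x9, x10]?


C(d+n-1,n-1)=C(33,9)=38567100


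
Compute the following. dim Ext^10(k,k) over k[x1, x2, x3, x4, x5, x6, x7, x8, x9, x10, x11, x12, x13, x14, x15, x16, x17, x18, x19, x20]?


C(n,i)=C(20,10)=184756


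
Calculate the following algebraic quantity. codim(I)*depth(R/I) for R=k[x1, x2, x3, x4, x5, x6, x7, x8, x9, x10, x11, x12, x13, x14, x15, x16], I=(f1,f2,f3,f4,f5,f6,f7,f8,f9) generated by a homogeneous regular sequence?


codim=9, depth=dim(R/I)=16-9=7
Product=9*7=63


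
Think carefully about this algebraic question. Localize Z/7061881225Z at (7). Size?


7-primary part: 7061881225=7^10*25
Size=7^10=282475249


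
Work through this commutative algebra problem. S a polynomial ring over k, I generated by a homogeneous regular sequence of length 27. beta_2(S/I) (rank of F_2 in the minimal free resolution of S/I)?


Regular sequence => Koszul complex is the minimal free resolution.
Syz_1 minimally generated by Koszul relations f_i*e_j - f_j*e_i (i<j): mu(Syz_1) = beta_2 = C(m,2) = m(m-1)/2
m=27
27*26/2 = 351


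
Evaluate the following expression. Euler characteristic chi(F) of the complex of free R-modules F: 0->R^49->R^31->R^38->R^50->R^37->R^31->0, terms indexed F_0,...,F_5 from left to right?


chi = sum (-1)^i * rank:
(-1)^0*49=49
(-1)^1*31=-31
(-1)^2*38=38
(-1)^3*50=-50
(-1)^4*37=37
(-1)^5*31=-31
chi=12


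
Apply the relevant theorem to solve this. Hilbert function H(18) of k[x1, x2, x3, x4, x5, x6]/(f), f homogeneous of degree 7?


C(23,5)-C(16,5)=33649-4368=29281


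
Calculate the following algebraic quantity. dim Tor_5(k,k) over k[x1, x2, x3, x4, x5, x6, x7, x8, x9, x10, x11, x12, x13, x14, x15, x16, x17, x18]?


Koszul: C(n,i)=C(18,5)=8568


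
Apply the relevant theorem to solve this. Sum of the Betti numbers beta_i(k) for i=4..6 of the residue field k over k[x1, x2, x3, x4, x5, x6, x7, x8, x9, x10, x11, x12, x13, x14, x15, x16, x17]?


Koszul resolution: beta_i(k)=C(n,i), n=17
C(17,4)=2380, C(17,5)=6188, C(17,6)=12376
Sum=20944


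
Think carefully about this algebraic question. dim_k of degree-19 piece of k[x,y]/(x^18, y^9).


k[x,y], I = (x^18, y^9), d = 19
Need i < 18 and d-i < 9.
Range: 11 <= i <= 17.
H(19) = 7


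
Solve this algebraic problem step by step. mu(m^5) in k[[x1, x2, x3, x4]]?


C(n+d-1,d)=C(8,5)=56


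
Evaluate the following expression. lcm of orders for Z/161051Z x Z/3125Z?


Exponent = lcm of the cyclic orders; pairwise coprime => product.
11^5*5^5=161051*3125=503284375


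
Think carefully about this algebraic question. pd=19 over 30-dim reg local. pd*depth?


pd+depth=30
depth=30-19=11
pd*depth=19*11=209


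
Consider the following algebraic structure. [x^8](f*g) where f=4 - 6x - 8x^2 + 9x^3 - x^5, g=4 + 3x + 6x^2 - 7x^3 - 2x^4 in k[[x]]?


[x^8] = sum a_i*b_j, i+j=8
  -1*-7=7
Sum=7


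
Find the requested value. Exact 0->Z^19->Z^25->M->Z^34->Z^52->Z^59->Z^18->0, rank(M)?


Alt sum=0:
(-1)^0*19 + (-1)^1*25 + (-1)^2*? + (-1)^3*34 + (-1)^4*52 + (-1)^5*59 + (-1)^6*18=0
rank(M)=29


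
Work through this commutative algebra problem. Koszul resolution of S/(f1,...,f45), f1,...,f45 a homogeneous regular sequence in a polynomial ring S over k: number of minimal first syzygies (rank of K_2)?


Regular sequence => Koszul complex is the minimal free resolution.
Syz_1 minimally generated by Koszul relations f_i*e_j - f_j*e_i (i<j): mu(Syz_1) = beta_2 = C(m,2) = m(m-1)/2
m=45
45*44/2 = 990


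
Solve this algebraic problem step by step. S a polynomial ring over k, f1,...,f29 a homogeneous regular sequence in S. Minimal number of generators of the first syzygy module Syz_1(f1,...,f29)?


Regular sequence => Koszul complex is the minimal free resolution.
Syz_1 minimally generated by Koszul relations f_i*e_j - f_j*e_i (i<j): mu(Syz_1) = beta_2 = C(m,2) = m(m-1)/2
m=29
29*28/2 = 406


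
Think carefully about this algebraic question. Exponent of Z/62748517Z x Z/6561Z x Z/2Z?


Exponent = lcm of the cyclic orders; pairwise coprime => product.
13^7*3^8*2^1=62748517*6561*2=823386040074


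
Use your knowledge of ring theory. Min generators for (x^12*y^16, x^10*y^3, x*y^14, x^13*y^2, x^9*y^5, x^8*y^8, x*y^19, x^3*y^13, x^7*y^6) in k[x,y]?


Remove redundant (divisible by others).
x*y^19 redundant.
x^12*y^16 redundant.
x^8*y^8 redundant.
Min: x^13*y^2, x^10*y^3, x^9*y^5, x^7*y^6, x^3*y^13, x*y^14
Count=6


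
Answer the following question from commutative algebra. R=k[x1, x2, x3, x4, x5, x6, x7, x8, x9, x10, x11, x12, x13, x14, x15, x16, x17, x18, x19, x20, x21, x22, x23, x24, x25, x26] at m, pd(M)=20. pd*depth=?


pd+depth=26
depth=26-20=6
pd*depth=20*6=120


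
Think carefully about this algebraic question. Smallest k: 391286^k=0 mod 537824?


391286^k mod 537824:
k=1: 391286
k=2: 224420
k=3: 266168
k=4: 345744
k=5: 0
First zero at k = 5


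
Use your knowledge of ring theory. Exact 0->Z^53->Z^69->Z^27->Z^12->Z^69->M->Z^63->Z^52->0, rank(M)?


Alt sum=0:
(-1)^0*53 + (-1)^1*69 + (-1)^2*27 + (-1)^3*12 + (-1)^4*69 + (-1)^5*? + (-1)^6*63 + (-1)^7*52=0
rank(M)=79


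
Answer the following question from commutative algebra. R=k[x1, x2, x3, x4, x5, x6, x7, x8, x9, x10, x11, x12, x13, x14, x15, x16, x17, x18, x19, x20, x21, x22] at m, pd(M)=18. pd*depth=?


pd+depth=22
depth=22-18=4
pd*depth=18*4=72


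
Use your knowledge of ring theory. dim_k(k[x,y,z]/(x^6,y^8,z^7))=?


Basis: x^iy^jz^k, i<6,j<8,k<7
6*8*7=336


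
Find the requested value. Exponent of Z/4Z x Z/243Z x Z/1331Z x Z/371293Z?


Exponent = lcm of the cyclic orders; pairwise coprime => product.
2^2*3^5*11^3*13^5=4*243*1331*371293=480353635476


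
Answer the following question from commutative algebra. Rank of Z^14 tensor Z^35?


rank(M(x)N) = rank(M)*rank(N)
14*35 = 490


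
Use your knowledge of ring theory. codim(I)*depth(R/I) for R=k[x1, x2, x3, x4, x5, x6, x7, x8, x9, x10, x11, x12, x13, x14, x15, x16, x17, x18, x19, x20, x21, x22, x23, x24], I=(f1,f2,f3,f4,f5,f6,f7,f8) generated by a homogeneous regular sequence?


codim=8, depth=dim(R/I)=24-8=16
Product=8*16=128


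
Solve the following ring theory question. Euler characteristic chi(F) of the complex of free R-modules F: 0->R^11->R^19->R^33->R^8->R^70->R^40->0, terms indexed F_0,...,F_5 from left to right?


chi = sum (-1)^i * rank:
(-1)^0*11=11
(-1)^1*19=-19
(-1)^2*33=33
(-1)^3*8=-8
(-1)^4*70=70
(-1)^5*40=-40
chi=47


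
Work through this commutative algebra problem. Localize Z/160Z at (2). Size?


2-primary part: 160=2^5*5
Size=2^5=32


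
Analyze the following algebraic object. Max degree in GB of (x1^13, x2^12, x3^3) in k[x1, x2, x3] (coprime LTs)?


Pure powers, coprime LTs => already GB.
Degrees: 13, 12, 3
Max=13


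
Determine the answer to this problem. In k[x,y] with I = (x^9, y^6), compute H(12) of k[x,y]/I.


k[x,y], I = (x^9, y^6), d = 12
Need i < 9 and d-i < 6.
Range: 7 <= i <= 8.
H(12) = 2


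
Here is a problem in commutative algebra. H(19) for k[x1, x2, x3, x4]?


C(d+n-1,n-1)=C(22,3)=1540


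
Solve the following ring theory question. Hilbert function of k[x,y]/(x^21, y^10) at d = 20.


k[x,y], I = (x^21, y^10), d = 20
Need i < 21 and d-i < 10.
Range: 11 <= i <= 20.
H(20) = 10


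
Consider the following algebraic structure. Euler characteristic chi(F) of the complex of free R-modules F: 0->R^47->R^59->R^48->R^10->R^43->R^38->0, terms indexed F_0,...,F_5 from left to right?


chi = sum (-1)^i * rank:
(-1)^0*47=47
(-1)^1*59=-59
(-1)^2*48=48
(-1)^3*10=-10
(-1)^4*43=43
(-1)^5*38=-38
chi=31


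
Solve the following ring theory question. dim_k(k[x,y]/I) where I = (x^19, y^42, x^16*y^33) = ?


k[x,y]/I, I = (x^19, y^42, x^16*y^33)
Rect: 19x42=798. Corner: (19-16)x(42-33)=27.
dim = 798-27 = 771


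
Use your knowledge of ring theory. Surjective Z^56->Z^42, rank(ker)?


rank(ker) = 56-42 = 14


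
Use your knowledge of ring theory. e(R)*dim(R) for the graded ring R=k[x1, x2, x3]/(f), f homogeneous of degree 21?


e(R)=deg(f)=21, dim(R)=3-1=2
e*dim=21*2=42


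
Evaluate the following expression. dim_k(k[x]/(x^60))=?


Basis: 1,x,...,x^59
dim=60


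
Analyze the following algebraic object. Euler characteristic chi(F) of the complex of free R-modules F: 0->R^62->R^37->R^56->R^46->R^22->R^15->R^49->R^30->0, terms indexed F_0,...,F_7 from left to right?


chi = sum (-1)^i * rank:
(-1)^0*62=62
(-1)^1*37=-37
(-1)^2*56=56
(-1)^3*46=-46
(-1)^4*22=22
(-1)^5*15=-15
(-1)^6*49=49
(-1)^7*30=-30
chi=61


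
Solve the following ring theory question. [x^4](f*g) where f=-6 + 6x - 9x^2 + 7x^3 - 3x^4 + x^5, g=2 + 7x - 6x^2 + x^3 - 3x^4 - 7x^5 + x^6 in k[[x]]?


[x^4] = sum a_i*b_j, i+j=4
  -6*-3=18
  6*1=6
  -9*-6=54
  7*7=49
  -3*2=-6
Sum=121


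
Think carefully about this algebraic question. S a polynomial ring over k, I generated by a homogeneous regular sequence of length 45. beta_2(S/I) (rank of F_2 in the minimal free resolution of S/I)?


Regular sequence => Koszul complex is the minimal free resolution.
Syz_1 minimally generated by Koszul relations f_i*e_j - f_j*e_i (i<j): mu(Syz_1) = beta_2 = C(m,2) = m(m-1)/2
m=45
45*44/2 = 990


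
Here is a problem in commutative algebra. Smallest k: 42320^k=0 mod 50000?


42320^k mod 50000:
k=1: 42320
k=2: 32400
k=3: 18000
k=4: 10000
k=5: 0
First zero at k = 5


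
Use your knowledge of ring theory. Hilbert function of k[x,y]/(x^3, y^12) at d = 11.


k[x,y], I = (x^3, y^12), d = 11
Need i < 3 and d-i < 12.
Range: 0 <= i <= 2.
H(11) = 3


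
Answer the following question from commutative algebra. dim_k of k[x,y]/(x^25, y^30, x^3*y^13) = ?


k[x,y]/I, I = (x^25, y^30, x^3*y^13)
Rect: 25x30=750. Corner: (25-3)x(30-13)=374.
dim = 750-374 = 376


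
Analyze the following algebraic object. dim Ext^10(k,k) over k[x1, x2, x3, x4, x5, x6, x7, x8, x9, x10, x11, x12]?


C(n,i)=C(12,10)=66


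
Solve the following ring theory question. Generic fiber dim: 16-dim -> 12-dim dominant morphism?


dim(fiber)=dim(X)-dim(Y)=16-12=4


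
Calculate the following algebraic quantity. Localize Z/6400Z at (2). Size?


2-primary part: 6400=2^8*25
Size=2^8=256


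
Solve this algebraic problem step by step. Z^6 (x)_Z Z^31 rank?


rank(M(x)N) = rank(M)*rank(N)
6*31 = 186


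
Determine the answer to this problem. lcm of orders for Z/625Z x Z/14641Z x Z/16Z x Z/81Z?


Exponent = lcm of the cyclic orders; pairwise coprime => product.
5^4*11^4*2^4*3^4=625*14641*16*81=11859210000


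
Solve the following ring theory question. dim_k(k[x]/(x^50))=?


Basis: 1,x,...,x^49
dim=50


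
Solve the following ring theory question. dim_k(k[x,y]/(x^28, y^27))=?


Basis: x^i*y^j, i<28, j<27
28*27=756


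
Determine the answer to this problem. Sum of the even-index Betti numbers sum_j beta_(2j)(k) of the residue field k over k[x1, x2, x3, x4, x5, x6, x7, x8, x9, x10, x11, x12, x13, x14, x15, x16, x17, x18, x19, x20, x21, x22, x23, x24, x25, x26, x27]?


Koszul resolution: beta_i(k)=C(n,i), n=27
sum_even C(27,i) = 2^(n-1) = 2^26 = 67108864


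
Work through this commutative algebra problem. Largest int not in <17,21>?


gcd(17,21)=1 => F=ab-a-b=17*21-17-21=357-38=319


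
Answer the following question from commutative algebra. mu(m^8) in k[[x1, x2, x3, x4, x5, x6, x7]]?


C(n+d-1,d)=C(14,8)=3003


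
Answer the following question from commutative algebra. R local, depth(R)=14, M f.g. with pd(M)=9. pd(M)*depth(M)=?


pd+depth=14
depth=14-9=5
pd*depth=9*5=45


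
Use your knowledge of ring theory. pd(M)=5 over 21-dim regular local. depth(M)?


pd+depth=depth(R)=21
depth=21-5=16


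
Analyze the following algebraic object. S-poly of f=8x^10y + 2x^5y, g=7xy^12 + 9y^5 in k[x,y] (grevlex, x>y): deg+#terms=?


LT(f)=8x^10y, LT(g)=7xy^12
lcm(LM)=x^10y^12
S(f,g) (scaled by 56 to clear denominators) = 7y^11*f - 8x^9*g = 14x^5y^12 - 72x^9y^5
2 terms, deg 17.
17+2=19


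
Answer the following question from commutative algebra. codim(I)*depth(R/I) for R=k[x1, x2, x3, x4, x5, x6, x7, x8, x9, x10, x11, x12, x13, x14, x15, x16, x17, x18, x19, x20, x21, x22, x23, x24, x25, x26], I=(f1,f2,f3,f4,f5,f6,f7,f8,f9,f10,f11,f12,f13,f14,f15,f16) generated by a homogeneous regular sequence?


codim=16, depth=dim(R/I)=26-16=10
Product=16*10=160


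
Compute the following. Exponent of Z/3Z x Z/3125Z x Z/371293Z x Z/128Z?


Exponent = lcm of the cyclic orders; pairwise coprime => product.
3^1*5^5*13^5*2^7=3*3125*371293*128=445551600000


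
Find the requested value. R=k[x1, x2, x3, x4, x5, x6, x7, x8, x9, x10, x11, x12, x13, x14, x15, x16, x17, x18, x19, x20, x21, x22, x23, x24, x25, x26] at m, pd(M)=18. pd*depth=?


pd+depth=26
depth=26-18=8
pd*depth=18*8=144


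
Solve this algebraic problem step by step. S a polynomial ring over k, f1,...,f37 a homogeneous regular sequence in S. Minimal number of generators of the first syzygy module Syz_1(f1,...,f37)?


Regular sequence => Koszul complex is the minimal free resolution.
Syz_1 minimally generated by Koszul relations f_i*e_j - f_j*e_i (i<j): mu(Syz_1) = beta_2 = C(m,2) = m(m-1)/2
m=37
37*36/2 = 666


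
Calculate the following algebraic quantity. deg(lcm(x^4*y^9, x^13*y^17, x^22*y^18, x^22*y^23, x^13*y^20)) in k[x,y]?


lcm = componentwise max:
x: max(4,13,22,22,13)=22
y: max(9,17,18,23,20)=23
Total=22+23=45


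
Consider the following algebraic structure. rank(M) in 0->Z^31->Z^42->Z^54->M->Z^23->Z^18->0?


Alt sum=0:
(-1)^0*31 + (-1)^1*42 + (-1)^2*54 + (-1)^3*? + (-1)^4*23 + (-1)^5*18=0
rank(M)=48


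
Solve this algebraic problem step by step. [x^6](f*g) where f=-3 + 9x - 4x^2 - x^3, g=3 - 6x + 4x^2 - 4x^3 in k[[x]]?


[x^6] = sum a_i*b_j, i+j=6
  -1*-4=4
Sum=4


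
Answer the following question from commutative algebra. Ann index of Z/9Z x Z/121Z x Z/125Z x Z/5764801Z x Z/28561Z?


Exponent = lcm of the cyclic orders; pairwise coprime => product.
3^2*11^2*5^3*7^8*13^4=9*121*125*5764801*28561=22412774525266125


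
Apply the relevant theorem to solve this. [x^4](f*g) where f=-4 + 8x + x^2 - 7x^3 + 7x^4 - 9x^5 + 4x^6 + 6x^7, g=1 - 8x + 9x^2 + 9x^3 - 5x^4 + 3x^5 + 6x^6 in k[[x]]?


[x^4] = sum a_i*b_j, i+j=4
  -4*-5=20
  8*9=72
  1*9=9
  -7*-8=56
  7*1=7
Sum=164


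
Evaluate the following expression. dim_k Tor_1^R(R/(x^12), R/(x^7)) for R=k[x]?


Tor_1(R/I,R/J)=(I cap J)/IJ=(x^12)/(x^19)
dim=19-12=min(12,7)=7


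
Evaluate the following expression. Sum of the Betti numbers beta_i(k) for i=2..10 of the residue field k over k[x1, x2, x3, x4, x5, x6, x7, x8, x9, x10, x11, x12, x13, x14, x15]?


Koszul resolution: beta_i(k)=C(n,i), n=15
C(15,2)=105, C(15,3)=455, C(15,4)=1365, C(15,5)=3003, C(15,6)=5005, C(15,7)=6435, C(15,8)=6435, C(15,9)=5005, C(15,10)=3003
Sum=30811


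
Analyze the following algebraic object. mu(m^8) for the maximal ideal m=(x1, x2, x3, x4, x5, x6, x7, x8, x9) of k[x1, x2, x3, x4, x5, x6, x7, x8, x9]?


Graded Nakayama: mu(m^d) = dim_k (m^d/m^(d+1)) = #degree-8 monomials in 9 vars
C(n+d-1,d)=C(16,8)=12870


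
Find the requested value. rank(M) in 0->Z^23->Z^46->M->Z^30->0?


Alt sum=0:
(-1)^0*23 + (-1)^1*46 + (-1)^2*? + (-1)^3*30=0
rank(M)=53


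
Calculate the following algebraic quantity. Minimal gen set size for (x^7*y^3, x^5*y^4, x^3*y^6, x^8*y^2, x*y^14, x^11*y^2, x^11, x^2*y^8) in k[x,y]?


Remove redundant (divisible by others).
x^11*y^2 redundant.
Min: x^11, x^8*y^2, x^7*y^3, x^5*y^4, x^3*y^6, x^2*y^8, x*y^14
Count=7


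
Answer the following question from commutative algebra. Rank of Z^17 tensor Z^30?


rank(M(x)N) = rank(M)*rank(N)
17*30 = 510


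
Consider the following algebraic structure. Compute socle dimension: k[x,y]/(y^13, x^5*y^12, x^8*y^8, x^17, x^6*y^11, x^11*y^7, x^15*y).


Socle = ann(m) = span of standard monomials u with x*u, y*u in I (staircase corners).
Minimal generators: x^17, x^15*y, x^11*y^7, x^8*y^8, x^6*y^11, x^5*y^12, y^13
Corners: x^4y^12, x^5y^11, x^7y^10, x^10y^7, x^14y^6, x^16
Socle dim=6


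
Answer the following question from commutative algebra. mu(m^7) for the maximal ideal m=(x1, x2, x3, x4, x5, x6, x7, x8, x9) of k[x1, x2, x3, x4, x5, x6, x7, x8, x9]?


Graded Nakayama: mu(m^d) = dim_k (m^d/m^(d+1)) = #degree-7 monomials in 9 vars
C(n+d-1,d)=C(15,7)=6435


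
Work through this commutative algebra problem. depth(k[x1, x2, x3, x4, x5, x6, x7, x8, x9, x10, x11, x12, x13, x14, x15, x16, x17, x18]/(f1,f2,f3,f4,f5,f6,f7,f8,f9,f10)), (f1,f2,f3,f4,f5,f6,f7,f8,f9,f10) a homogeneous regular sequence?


depth(R)=18
depth(R/I)=18-10=8


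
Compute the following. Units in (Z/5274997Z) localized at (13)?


Local ring = Z/2197Z.
phi(2197) = 13^2*(13-1) = 2028


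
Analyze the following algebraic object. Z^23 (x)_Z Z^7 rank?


rank(M(x)N) = rank(M)*rank(N)
23*7 = 161


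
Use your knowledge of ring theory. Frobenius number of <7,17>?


gcd(7,17)=1 => F=ab-a-b=7*17-7-17=119-24=95


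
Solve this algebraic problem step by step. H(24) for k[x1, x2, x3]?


C(d+n-1,n-1)=C(26,2)=325


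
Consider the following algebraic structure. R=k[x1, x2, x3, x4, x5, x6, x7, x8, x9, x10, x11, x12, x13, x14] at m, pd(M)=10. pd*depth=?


pd+depth=14
depth=14-10=4
pd*depth=10*4=40


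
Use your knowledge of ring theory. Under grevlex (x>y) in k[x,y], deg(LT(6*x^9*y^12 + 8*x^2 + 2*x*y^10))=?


LT: 6*x^9*y^12
deg_x=9, deg_y=12
Total=9+12=21


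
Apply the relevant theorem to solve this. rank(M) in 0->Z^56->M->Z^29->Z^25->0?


Alt sum=0:
(-1)^0*56 + (-1)^1*? + (-1)^2*29 + (-1)^3*25=0
rank(M)=60


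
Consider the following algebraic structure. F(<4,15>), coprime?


gcd(4,15)=1 => F=ab-a-b=4*15-4-15=60-19=41


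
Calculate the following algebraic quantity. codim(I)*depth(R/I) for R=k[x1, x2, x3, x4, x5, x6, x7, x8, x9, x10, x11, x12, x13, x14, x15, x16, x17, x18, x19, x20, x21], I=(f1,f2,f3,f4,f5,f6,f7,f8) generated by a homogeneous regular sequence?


codim=8, depth=dim(R/I)=21-8=13
Product=8*13=104


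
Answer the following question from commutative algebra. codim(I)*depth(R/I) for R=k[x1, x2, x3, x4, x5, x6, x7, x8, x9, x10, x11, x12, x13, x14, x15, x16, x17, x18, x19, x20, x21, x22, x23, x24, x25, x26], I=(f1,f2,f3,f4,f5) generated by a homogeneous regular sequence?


codim=5, depth=dim(R/I)=26-5=21
Product=5*21=105


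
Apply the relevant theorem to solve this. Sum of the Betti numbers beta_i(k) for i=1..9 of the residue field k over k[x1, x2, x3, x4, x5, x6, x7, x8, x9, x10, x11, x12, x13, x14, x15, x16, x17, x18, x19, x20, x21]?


Koszul resolution: beta_i(k)=C(n,i), n=21
C(21,1)=21, C(21,2)=210, C(21,3)=1330, C(21,4)=5985, C(21,5)=20349, C(21,6)=54264, C(21,7)=116280, C(21,8)=203490, C(21,9)=293930
Sum=695859


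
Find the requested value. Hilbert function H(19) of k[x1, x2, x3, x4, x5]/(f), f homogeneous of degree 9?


C(23,4)-C(14,4)=8855-1001=7854


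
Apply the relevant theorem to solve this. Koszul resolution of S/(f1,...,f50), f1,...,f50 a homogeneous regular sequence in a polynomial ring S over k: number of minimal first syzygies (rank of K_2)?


Regular sequence => Koszul complex is the minimal free resolution.
Syz_1 minimally generated by Koszul relations f_i*e_j - f_j*e_i (i<j): mu(Syz_1) = beta_2 = C(m,2) = m(m-1)/2
m=50
50*49/2 = 1225


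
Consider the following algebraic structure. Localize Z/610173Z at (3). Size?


3-primary part: 610173=3^9*31
Size=3^9=19683


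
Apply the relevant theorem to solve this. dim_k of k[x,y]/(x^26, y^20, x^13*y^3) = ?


k[x,y]/I, I = (x^26, y^20, x^13*y^3)
Rect: 26x20=520. Corner: (26-13)x(20-3)=221.
dim = 520-221 = 299


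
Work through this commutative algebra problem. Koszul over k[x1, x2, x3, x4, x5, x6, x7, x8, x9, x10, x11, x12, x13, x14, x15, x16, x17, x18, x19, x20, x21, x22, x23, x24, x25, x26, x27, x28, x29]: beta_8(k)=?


C(n,i)=C(29,8)=4292145


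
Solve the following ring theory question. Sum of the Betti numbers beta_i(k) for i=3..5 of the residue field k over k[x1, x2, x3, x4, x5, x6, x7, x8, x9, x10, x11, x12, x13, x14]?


Koszul resolution: beta_i(k)=C(n,i), n=14
C(14,3)=364, C(14,4)=1001, C(14,5)=2002
Sum=3367


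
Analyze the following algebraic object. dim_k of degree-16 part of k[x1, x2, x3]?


C(d+n-1,n-1)=C(18,2)=153


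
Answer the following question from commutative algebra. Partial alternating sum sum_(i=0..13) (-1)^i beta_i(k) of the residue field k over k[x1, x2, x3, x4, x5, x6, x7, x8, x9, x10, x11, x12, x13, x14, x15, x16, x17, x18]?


Koszul resolution: beta_i(k)=C(n,i), n=18
sum_(i=0..p) (-1)^i C(n,i) = (-1)^p C(n-1,p)
(-1)^13*C(17,13) = (-1)^13*2380 = -2380


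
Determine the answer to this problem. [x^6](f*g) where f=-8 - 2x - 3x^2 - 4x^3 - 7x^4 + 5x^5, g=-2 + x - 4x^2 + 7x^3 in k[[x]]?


[x^6] = sum a_i*b_j, i+j=6
  -4*7=-28
  -7*-4=28
  5*1=5
Sum=5


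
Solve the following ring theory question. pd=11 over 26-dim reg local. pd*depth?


pd+depth=26
depth=26-11=15
pd*depth=11*15=165


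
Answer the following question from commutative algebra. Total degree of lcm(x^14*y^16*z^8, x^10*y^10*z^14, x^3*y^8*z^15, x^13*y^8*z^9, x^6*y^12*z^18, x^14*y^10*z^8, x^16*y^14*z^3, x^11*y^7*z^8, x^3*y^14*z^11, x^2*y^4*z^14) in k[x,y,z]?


lcm = componentwise max:
x: max(14,10,3,13,6,14,16,11,3,2)=16
y: max(16,10,8,8,12,10,14,7,14,4)=16
z: max(8,14,15,9,18,8,3,8,11,14)=18
Total=16+16+18=50


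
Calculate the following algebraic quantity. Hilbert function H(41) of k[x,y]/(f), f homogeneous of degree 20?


H(t)=d for t>=d-1.
d=20, t=41
H(41)=20


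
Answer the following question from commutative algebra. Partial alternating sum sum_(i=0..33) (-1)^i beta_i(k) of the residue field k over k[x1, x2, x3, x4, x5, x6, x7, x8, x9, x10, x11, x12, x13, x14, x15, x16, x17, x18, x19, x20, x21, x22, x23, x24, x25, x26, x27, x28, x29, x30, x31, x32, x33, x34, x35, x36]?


Koszul resolution: beta_i(k)=C(n,i), n=36
sum_(i=0..p) (-1)^i C(n,i) = (-1)^p C(n-1,p)
(-1)^33*C(35,33) = (-1)^33*595 = -595


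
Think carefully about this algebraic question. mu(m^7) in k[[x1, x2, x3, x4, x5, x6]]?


C(n+d-1,d)=C(12,7)=792


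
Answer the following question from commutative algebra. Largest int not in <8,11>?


gcd(8,11)=1 => F=ab-a-b=8*11-8-11=88-19=69


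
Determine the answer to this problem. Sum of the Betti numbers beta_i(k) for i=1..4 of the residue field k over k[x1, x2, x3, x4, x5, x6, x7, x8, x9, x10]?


Koszul resolution: beta_i(k)=C(n,i), n=10
C(10,1)=10, C(10,2)=45, C(10,3)=120, C(10,4)=210
Sum=385


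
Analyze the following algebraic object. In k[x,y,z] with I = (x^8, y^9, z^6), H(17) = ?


Need i<8, j<9, k<6 with i+j+k=17.
For each i, j ranges over max(0,17-i-5)..min(8,17-i):
  i=0: j in [12,8] -> 0
  i=1: j in [11,8] -> 0
  i=2: j in [10,8] -> 0
  i=3: j in [9,8] -> 0
  i=4: j in [8,8] -> 1
  i=5: j in [7,8] -> 2
  i=6: j in [6,8] -> 3
  i=7: j in [5,8] -> 4
H(17) = 0+0+0+0+1+2+3+4 = 10


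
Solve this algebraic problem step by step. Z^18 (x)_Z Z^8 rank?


rank(M(x)N) = rank(M)*rank(N)
18*8 = 144


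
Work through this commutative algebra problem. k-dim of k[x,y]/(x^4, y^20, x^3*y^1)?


k[x,y]/I, I = (x^4, y^20, x^3*y^1)
Rect: 4x20=80. Corner: (4-3)x(20-1)=19.
dim = 80-19 = 61


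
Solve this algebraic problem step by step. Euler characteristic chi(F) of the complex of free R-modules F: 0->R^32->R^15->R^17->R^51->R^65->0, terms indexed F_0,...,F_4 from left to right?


chi = sum (-1)^i * rank:
(-1)^0*32=32
(-1)^1*15=-15
(-1)^2*17=17
(-1)^3*51=-51
(-1)^4*65=65
chi=48


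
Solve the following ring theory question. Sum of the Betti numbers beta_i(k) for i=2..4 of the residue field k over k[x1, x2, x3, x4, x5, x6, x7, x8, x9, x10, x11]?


Koszul resolution: beta_i(k)=C(n,i), n=11
C(11,2)=55, C(11,3)=165, C(11,4)=330
Sum=550


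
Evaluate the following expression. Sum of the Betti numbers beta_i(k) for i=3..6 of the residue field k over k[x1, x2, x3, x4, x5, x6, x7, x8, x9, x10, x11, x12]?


Koszul resolution: beta_i(k)=C(n,i), n=12
C(12,3)=220, C(12,4)=495, C(12,5)=792, C(12,6)=924
Sum=2431


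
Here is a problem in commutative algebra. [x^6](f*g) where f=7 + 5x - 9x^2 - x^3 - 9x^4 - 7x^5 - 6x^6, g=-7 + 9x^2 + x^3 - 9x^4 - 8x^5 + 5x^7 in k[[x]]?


[x^6] = sum a_i*b_j, i+j=6
  5*-8=-40
  -9*-9=81
  -1*1=-1
  -9*9=-81
  -6*-7=42
Sum=1


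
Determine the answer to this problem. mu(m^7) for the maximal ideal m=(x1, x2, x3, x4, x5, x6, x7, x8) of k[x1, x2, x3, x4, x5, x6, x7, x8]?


Graded Nakayama: mu(m^d) = dim_k (m^d/m^(d+1)) = #degree-7 monomials in 8 vars
C(n+d-1,d)=C(14,7)=3432


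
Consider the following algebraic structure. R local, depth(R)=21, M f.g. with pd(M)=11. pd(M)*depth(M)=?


pd+depth=21
depth=21-11=10
pd*depth=11*10=110


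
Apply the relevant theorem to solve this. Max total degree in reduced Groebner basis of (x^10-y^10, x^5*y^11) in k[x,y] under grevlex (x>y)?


LT(f1)=x^10, LT(f2)=x^5y^11, lcm=x^10y^11
S(f1,f2) = y^11*f1 - x^5*f2 = -y^21
Reduced GB = {f1, f2, y^21}; degrees 10, 16, 21
Max = 21


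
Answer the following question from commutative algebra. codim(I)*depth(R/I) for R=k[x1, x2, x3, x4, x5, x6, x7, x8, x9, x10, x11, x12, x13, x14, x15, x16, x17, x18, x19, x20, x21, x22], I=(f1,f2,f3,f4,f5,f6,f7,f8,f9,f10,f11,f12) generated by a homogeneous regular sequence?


codim=12, depth=dim(R/I)=22-12=10
Product=12*10=120


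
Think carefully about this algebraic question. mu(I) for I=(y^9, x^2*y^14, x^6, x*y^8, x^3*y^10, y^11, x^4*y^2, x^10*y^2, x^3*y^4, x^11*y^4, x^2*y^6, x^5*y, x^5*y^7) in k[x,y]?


Remove redundant (divisible by others).
x^3*y^10 redundant.
x^10*y^2 redundant.
x^11*y^4 redundant.
x^5*y^7 redundant.
x^2*y^14 redundant.
y^11 redundant.
Min: x^6, x^5*y, x^4*y^2, x^3*y^4, x^2*y^6, x*y^8, y^9
Count=7


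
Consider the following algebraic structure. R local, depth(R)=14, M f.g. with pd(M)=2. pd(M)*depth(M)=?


pd+depth=14
depth=14-2=12
pd*depth=2*12=24


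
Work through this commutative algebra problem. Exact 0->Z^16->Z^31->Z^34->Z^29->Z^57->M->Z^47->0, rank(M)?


Alt sum=0:
(-1)^0*16 + (-1)^1*31 + (-1)^2*34 + (-1)^3*29 + (-1)^4*57 + (-1)^5*? + (-1)^6*47=0
rank(M)=94


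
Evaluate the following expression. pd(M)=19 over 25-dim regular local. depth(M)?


pd+depth=depth(R)=25
depth=25-19=6


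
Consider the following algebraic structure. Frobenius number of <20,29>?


gcd(20,29)=1 => F=ab-a-b=20*29-20-29=580-49=531


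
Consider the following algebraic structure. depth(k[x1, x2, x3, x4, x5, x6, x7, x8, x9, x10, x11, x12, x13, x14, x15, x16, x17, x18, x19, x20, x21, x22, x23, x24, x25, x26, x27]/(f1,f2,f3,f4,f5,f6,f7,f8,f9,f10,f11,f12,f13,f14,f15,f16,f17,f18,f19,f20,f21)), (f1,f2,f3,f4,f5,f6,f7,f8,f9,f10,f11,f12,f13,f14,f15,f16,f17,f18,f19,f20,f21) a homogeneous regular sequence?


depth(R)=27
depth(R/I)=27-21=6


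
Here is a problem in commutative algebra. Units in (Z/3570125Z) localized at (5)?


Local ring = Z/125Z.
phi(125) = 5^2*(5-1) = 100


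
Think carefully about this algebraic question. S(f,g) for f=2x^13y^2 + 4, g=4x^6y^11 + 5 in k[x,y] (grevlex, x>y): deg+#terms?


LT(f)=2x^13y^2, LT(g)=4x^6y^11
lcm(LM)=x^13y^11
S(f,g) (scaled by 8 to clear denominators) = 4y^9*f - 2x^7*g = 16y^9 - 10x^7
2 terms, deg 9.
9+2=11


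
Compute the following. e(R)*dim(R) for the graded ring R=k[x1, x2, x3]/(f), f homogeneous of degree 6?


e(R)=deg(f)=6, dim(R)=3-1=2
e*dim=6*2=12


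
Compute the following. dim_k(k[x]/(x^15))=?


Basis: 1,x,...,x^14
dim=15


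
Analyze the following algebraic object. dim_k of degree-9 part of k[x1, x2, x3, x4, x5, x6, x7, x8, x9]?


C(d+n-1,n-1)=C(17,8)=24310


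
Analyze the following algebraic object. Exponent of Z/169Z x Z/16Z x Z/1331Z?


Exponent = lcm of the cyclic orders; pairwise coprime => product.
13^2*2^4*11^3=169*16*1331=3599024


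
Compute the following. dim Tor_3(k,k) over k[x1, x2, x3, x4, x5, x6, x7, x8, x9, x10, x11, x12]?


Koszul: C(n,i)=C(12,3)=220


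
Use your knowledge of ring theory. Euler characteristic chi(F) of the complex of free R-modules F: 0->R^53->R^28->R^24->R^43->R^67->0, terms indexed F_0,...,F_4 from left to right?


chi = sum (-1)^i * rank:
(-1)^0*53=53
(-1)^1*28=-28
(-1)^2*24=24
(-1)^3*43=-43
(-1)^4*67=67
chi=73


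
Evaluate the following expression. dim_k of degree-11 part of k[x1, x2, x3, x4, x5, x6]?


C(d+n-1,n-1)=C(16,5)=4368


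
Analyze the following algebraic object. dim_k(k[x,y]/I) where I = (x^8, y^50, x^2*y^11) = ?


k[x,y]/I, I = (x^8, y^50, x^2*y^11)
Rect: 8x50=400. Corner: (8-2)x(50-11)=234.
dim = 400-234 = 166


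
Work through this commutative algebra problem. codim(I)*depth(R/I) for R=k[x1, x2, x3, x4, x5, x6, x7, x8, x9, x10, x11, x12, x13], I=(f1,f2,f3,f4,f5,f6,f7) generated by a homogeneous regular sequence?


codim=7, depth=dim(R/I)=13-7=6
Product=7*6=42


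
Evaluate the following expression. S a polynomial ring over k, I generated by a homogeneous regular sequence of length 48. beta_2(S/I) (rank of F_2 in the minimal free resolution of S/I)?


Regular sequence => Koszul complex is the minimal free resolution.
Syz_1 minimally generated by Koszul relations f_i*e_j - f_j*e_i (i<j): mu(Syz_1) = beta_2 = C(m,2) = m(m-1)/2
m=48
48*47/2 = 1128


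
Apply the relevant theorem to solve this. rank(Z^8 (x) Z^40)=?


rank(M(x)N) = rank(M)*rank(N)
8*40 = 320


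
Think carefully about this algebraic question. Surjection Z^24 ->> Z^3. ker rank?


rank(ker) = 24-3 = 21


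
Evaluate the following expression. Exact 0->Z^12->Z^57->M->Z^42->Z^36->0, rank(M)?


Alt sum=0:
(-1)^0*12 + (-1)^1*57 + (-1)^2*? + (-1)^3*42 + (-1)^4*36=0
rank(M)=51


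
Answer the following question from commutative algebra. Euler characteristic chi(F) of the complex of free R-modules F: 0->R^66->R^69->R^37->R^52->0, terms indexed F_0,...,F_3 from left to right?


chi = sum (-1)^i * rank:
(-1)^0*66=66
(-1)^1*69=-69
(-1)^2*37=37
(-1)^3*52=-52
chi=-18


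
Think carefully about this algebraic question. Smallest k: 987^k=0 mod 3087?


987^k mod 3087:
k=1: 987
k=2: 1764
k=3: 0
First zero at k = 3


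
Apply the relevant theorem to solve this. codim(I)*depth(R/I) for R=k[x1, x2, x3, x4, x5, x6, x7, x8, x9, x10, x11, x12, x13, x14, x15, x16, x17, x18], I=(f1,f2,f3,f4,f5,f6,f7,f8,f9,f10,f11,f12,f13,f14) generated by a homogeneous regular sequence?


codim=14, depth=dim(R/I)=18-14=4
Product=14*4=56


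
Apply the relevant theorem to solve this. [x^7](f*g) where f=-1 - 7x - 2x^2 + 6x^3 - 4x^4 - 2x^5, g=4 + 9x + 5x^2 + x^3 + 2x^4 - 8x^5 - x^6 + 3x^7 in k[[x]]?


[x^7] = sum a_i*b_j, i+j=7
  -1*3=-3
  -7*-1=7
  -2*-8=16
  6*2=12
  -4*1=-4
  -2*5=-10
Sum=18


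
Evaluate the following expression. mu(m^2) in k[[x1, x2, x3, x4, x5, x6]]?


C(n+d-1,d)=C(7,2)=21


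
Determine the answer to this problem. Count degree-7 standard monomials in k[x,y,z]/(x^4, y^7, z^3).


Need i<4, j<7, k<3 with i+j+k=7.
For each i, j ranges over max(0,7-i-2)..min(6,7-i):
  i=0: j in [5,6] -> 2
  i=1: j in [4,6] -> 3
  i=2: j in [3,5] -> 3
  i=3: j in [2,4] -> 3
H(7) = 2+3+3+3 = 11


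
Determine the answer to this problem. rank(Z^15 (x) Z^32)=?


rank(M(x)N) = rank(M)*rank(N)
15*32 = 480


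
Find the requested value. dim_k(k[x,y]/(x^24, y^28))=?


Basis: x^i*y^j, i<24, j<28
24*28=672


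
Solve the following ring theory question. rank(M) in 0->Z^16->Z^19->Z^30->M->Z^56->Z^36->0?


Alt sum=0:
(-1)^0*16 + (-1)^1*19 + (-1)^2*30 + (-1)^3*? + (-1)^4*56 + (-1)^5*36=0
rank(M)=47


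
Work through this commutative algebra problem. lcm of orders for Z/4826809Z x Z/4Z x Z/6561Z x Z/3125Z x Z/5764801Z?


Exponent = lcm of the cyclic orders; pairwise coprime => product.
13^6*2^2*3^8*5^5*7^8=4826809*4*6561*3125*5764801=2282046474617613112500


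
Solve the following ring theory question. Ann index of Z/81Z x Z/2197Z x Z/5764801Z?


Exponent = lcm of the cyclic orders; pairwise coprime => product.
3^4*13^3*7^8=81*2197*5764801=1025886691557


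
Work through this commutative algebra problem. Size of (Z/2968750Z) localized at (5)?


5-primary part: 2968750=5^7*38
Size=5^7=78125


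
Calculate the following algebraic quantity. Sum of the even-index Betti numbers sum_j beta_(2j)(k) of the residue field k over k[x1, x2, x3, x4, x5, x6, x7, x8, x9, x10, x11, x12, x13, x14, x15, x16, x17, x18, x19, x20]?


Koszul resolution: beta_i(k)=C(n,i), n=20
sum_even C(20,i) = 2^(n-1) = 2^19 = 524288


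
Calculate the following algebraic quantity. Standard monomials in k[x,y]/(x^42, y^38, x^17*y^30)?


k[x,y]/I, I = (x^42, y^38, x^17*y^30)
Rect: 42x38=1596. Corner: (42-17)x(38-30)=200.
dim = 1596-200 = 1396


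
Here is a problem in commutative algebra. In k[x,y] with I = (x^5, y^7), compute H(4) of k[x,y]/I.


k[x,y], I = (x^5, y^7), d = 4
Need i < 5 and d-i < 7.
Range: 0 <= i <= 4.
H(4) = 5


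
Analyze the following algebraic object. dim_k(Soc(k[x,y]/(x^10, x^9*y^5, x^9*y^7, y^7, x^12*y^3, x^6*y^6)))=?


Socle = ann(m) = span of standard monomials u with x*u, y*u in I (staircase corners).
Redundant generators: x^9*y^7, x^12*y^3
Minimal generators: x^10, x^9*y^5, x^6*y^6, y^7
Corners: x^5y^6, x^8y^5, x^9y^4
Socle dim=3


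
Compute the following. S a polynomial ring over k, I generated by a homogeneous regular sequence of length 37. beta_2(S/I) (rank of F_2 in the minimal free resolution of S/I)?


Regular sequence => Koszul complex is the minimal free resolution.
Syz_1 minimally generated by Koszul relations f_i*e_j - f_j*e_i (i<j): mu(Syz_1) = beta_2 = C(m,2) = m(m-1)/2
m=37
37*36/2 = 666


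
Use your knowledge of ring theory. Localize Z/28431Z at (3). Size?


3-primary part: 28431=3^7*13
Size=3^7=2187


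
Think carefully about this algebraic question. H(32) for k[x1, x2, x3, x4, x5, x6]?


C(d+n-1,n-1)=C(37,5)=435897


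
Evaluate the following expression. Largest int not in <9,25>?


gcd(9,25)=1 => F=ab-a-b=9*25-9-25=225-34=191


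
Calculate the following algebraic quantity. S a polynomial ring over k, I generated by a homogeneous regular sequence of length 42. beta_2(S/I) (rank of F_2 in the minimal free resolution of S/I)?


Regular sequence => Koszul complex is the minimal free resolution.
Syz_1 minimally generated by Koszul relations f_i*e_j - f_j*e_i (i<j): mu(Syz_1) = beta_2 = C(m,2) = m(m-1)/2
m=42
42*41/2 = 861
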